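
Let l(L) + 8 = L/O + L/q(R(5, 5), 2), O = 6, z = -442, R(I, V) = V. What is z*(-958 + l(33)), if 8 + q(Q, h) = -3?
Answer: 425867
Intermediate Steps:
q(Q, h) = -11 (q(Q, h) = -8 - 3 = -11)
l(L) = -8 + 5*L/66 (l(L) = -8 + (L/6 + L/(-11)) = -8 + (L*(1/6) + L*(-1/11)) = -8 + (L/6 - L/11) = -8 + 5*L/66)
z*(-958 + l(33)) = -442*(-958 + (-8 + (5/66)*33)) = -442*(-958 + (-8 + 5/2)) = -442*(-958 - 11/2) = -442*(-1927/2) = 425867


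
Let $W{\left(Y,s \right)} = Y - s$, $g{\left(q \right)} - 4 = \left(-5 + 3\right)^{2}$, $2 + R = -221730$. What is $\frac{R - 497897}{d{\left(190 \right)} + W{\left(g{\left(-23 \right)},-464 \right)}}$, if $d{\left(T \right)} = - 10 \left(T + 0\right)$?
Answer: $\frac{719629}{1428} \approx 503.94$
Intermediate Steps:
$R = -221732$ ($R = -2 - 221730 = -221732$)
$g{\left(q \right)} = 8$ ($g{\left(q \right)} = 4 + \left(-5 + 3\right)^{2} = 4 + \left(-2\right)^{2} = 4 + 4 = 8$)
$d{\left(T \right)} = - 10 T$
$\frac{R - 497897}{d{\left(190 \right)} + W{\left(g{\left(-23 \right)},-464 \right)}} = \frac{-221732 - 497897}{\left(-10\right) 190 + \left(8 - -464\right)} = - \frac{719629}{-1900 + \left(8 + 464\right)} = - \frac{719629}{-1900 + 472} = - \frac{719629}{-1428} = \left(-719629\right) \left(- \frac{1}{1428}\right) = \frac{719629}{1428}$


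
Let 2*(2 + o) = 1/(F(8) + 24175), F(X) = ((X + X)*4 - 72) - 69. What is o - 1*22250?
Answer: -1072457391/48196 ≈ -22252.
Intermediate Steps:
F(X) = -141 + 8*X (F(X) = ((2*X)*4 - 72) - 69 = (8*X - 72) - 69 = (-72 + 8*X) - 69 = -141 + 8*X)
o = -96391/48196 (o = -2 + 1/(2*((-141 + 8*8) + 24175)) = -2 + 1/(2*((-141 + 64) + 24175)) = -2 + 1/(2*(-77 + 24175)) = -2 + (1/2)/24098 = -2 + (1/2)*(1/24098) = -2 + 1/48196 = -96391/48196 ≈ -2.0000)
o - 1*22250 = -96391/48196 - 1*22250 = -96391/48196 - 22250 = -1072457391/48196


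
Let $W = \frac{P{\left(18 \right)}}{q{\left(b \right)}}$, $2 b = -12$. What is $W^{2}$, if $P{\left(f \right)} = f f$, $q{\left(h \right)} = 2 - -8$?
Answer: $\frac{26244}{25} \approx 1049.8$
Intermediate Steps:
$b = -6$ ($b = \frac{1}{2} \left(-12\right) = -6$)
$q{\left(h \right)} = 10$ ($q{\left(h \right)} = 2 + 8 = 10$)
$P{\left(f \right)} = f^{2}$
$W = \frac{162}{5}$ ($W = \frac{18^{2}}{10} = 324 \cdot \frac{1}{10} = \frac{162}{5} \approx 32.4$)
$W^{2} = \left(\frac{162}{5}\right)^{2} = \frac{26244}{25}$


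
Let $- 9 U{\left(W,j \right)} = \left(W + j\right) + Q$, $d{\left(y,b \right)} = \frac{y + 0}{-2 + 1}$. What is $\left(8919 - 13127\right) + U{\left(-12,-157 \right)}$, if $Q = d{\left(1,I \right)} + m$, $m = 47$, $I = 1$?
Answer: $- \frac{12583}{3} \approx -4194.3$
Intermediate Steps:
$d{\left(y,b \right)} = - y$ ($d{\left(y,b \right)} = \frac{y}{-1} = y \left(-1\right) = - y$)
$Q = 46$ ($Q = \left(-1\right) 1 + 47 = -1 + 47 = 46$)
$U{\left(W,j \right)} = - \frac{46}{9} - \frac{W}{9} - \frac{j}{9}$ ($U{\left(W,j \right)} = - \frac{\left(W + j\right) + 46}{9} = - \frac{46 + W + j}{9} = - \frac{46}{9} - \frac{W}{9} - \frac{j}{9}$)
$\left(8919 - 13127\right) + U{\left(-12,-157 \right)} = \left(8919 - 13127\right) - - \frac{41}{3} = -4208 + \left(- \frac{46}{9} + \frac{4}{3} + \frac{157}{9}\right) = -4208 + \frac{41}{3} = - \frac{12583}{3}$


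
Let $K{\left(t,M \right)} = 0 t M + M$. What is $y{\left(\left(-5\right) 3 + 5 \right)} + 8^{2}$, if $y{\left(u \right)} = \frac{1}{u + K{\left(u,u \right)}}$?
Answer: $\frac{1279}{20} \approx 63.95$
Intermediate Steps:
$K{\left(t,M \right)} = M$ ($K{\left(t,M \right)} = 0 M + M = 0 + M = M$)
$y{\left(u \right)} = \frac{1}{2 u}$ ($y{\left(u \right)} = \frac{1}{u + u} = \frac{1}{2 u}$)
$y{\left(\left(-5\right) 3 + 5 \right)} + 8^{2} = \frac{1}{2 \left(\left(-5\right) 3 + 5\right)} + 8^{2} = \frac{1}{2 \left(-15 + 5\right)} + 64 = \frac{1}{2 \left(-10\right)} + 64 = \frac{1}{2} \left(- \frac{1}{10}\right) + 64 = - \frac{1}{20} + 64 = \frac{1279}{20}$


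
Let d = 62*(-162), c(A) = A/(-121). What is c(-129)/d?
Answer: -43/405108 ≈ -0.00010614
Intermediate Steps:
c(A) = -A/121 (c(A) = A*(-1/121) = -A/121)
d = -10044
c(-129)/d = -1/121*(-129)/(-10044) = (129/121)*(-1/10044) = -43/405108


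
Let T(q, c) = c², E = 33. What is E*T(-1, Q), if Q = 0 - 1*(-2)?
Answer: 132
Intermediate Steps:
Q = 2 (Q = 0 + 2 = 2)
E*T(-1, Q) = 33*2² = 33*4 = 132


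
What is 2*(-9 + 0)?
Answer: -18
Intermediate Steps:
2*(-9 + 0) = 2*(-9) = -18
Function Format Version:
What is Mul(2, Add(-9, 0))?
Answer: -18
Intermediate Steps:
Mul(2, Add(-9, 0)) = Mul(2, -9) = -18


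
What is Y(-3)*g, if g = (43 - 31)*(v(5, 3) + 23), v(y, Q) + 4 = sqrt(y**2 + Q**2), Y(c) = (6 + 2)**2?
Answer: 14592 + 768*sqrt(34) ≈ 19070.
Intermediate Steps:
Y(c) = 64 (Y(c) = 8**2 = 64)
v(y, Q) = -4 + sqrt(Q**2 + y**2) (v(y, Q) = -4 + sqrt(y**2 + Q**2) = -4 + sqrt(Q**2 + y**2))
g = 228 + 12*sqrt(34) (g = (43 - 31)*((-4 + sqrt(3**2 + 5**2)) + 23) = 12*((-4 + sqrt(9 + 25)) + 23) = 12*((-4 + sqrt(34)) + 23) = 12*(19 + sqrt(34)) = 228 + 12*sqrt(34) ≈ 297.97)
Y(-3)*g = 64*(228 + 12*sqrt(34)) = 14592 + 768*sqrt(34)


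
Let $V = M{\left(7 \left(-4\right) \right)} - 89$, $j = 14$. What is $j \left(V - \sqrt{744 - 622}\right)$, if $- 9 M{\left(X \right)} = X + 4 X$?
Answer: $- \frac{9254}{9} - 14 \sqrt{122} \approx -1182.9$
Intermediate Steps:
$M{\left(X \right)} = - \frac{5 X}{9}$ ($M{\left(X \right)} = - \frac{X + 4 X}{9} = - \frac{5 X}{9}$)
$V = - \frac{661}{9}$ ($V = - \frac{5 \cdot 7 \left(-4\right)}{9} - 89 = \left(- \frac{5}{9}\right) \left(-28\right) - 89 = \frac{140}{9} - 89 = - \frac{661}{9} \approx -73.444$)
$j \left(V - \sqrt{744 - 622}\right) = 14 \left(- \frac{661}{9} - \sqrt{744 - 622}\right) = 14 \left(- \frac{661}{9} - \sqrt{122}\right) = - \frac{9254}{9} - 14 \sqrt{122}$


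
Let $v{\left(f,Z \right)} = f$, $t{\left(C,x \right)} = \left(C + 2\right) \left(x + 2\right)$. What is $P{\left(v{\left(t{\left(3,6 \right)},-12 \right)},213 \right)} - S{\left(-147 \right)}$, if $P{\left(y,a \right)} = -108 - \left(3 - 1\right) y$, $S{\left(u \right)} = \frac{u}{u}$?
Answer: $-189$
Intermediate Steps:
$t{\left(C,x \right)} = \left(2 + C\right) \left(2 + x\right)$
$S{\left(u \right)} = 1$
$P{\left(y,a \right)} = -108 - 2 y$
$P{\left(v{\left(t{\left(3,6 \right)},-12 \right)},213 \right)} - S{\left(-147 \right)} = \left(-108 - 2 \left(4 + 2 \cdot 3 + 2 \cdot 6 + 3 \cdot 6\right)\right) - 1 = \left(-108 - 2 \left(4 + 6 + 12 + 18\right)\right) - 1 = \left(-108 - 80\right) - 1 = -188 - 1 = -189$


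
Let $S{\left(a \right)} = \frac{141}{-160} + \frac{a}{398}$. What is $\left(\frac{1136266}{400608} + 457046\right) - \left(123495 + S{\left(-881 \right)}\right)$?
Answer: $\frac{132957447207371}{398604960} \approx 3.3356 \cdot 10^{5}$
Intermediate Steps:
$S{\left(a \right)} = - \frac{141}{160} + \frac{a}{398}$ ($S{\left(a \right)} = 141 \left(- \frac{1}{160}\right) + a \frac{1}{398} = - \frac{141}{160} + \frac{a}{398}$)
$\left(\frac{1136266}{400608} + 457046\right) - \left(123495 + S{\left(-881 \right)}\right) = \left(\frac{1136266}{400608} + 457046\right) - \left(\frac{19759059}{160} - \frac{881}{398}\right) = \left(1136266 \cdot \frac{1}{400608} + 457046\right) - \frac{3931982261}{31840} = \left(\frac{568133}{200304} + 457046\right) - \frac{3931982261}{31840} = \frac{91548710117}{200304} + \left(-123495 + \frac{98539}{31840}\right) = \frac{91548710117}{200304} - \frac{3931982261}{31840} = \frac{132957447207371}{398604960}$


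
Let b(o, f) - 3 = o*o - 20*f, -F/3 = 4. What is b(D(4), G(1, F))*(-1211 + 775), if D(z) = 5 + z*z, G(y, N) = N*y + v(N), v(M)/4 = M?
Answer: -716784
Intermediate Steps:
v(M) = 4*M
F = -12 (F = -3*4 = -12)
G(y, N) = 4*N + N*y (G(y, N) = N*y + 4*N = 4*N + N*y)
D(z) = 5 + z**2
b(o, f) = 3 + o**2 - 20*f (b(o, f) = 3 + (o*o - 20*f) = 3 + (o**2 - 20*f) = 3 + o**2 - 20*f)
b(D(4), G(1, F))*(-1211 + 775) = (3 + (5 + 4**2)**2 - (-240)*(4 + 1))*(-1211 + 775) = (3 + (5 + 16)**2 - (-240)*5)*(-436) = (3 + 21**2 - 20*(-60))*(-436) = (3 + 441 + 1200)*(-436) = 1644*(-436) = -716784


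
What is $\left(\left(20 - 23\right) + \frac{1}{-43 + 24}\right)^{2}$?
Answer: $\frac{3364}{361} \approx 9.3186$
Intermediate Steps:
$\left(\left(20 - 23\right) + \frac{1}{-43 + 24}\right)^{2} = \left(-3 + \frac{1}{-19}\right)^{2} = \left(-3 - \frac{1}{19}\right)^{2} = \left(- \frac{58}{19}\right)^{2} = \frac{3364}{361}$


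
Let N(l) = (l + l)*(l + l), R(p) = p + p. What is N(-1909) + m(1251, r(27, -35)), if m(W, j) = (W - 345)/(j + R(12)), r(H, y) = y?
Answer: 160347458/11 ≈ 1.4577e+7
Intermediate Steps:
R(p) = 2*p
N(l) = 4*l² (N(l) = (2*l)*(2*l) = 4*l²)
m(W, j) = (-345 + W)/(24 + j) (m(W, j) = (W - 345)/(j + 2*12) = (-345 + W)/(j + 24) = (-345 + W)/(24 + j))
N(-1909) + m(1251, r(27, -35)) = 4*(-1909)² + (-345 + 1251)/(24 - 35) = 4*3644281 + 906/(-11) = 14577124 - 1/11*906 = 14577124 - 906/11 = 160347458/11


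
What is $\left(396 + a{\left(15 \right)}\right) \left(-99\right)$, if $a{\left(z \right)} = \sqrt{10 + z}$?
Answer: $-39699$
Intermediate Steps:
$\left(396 + a{\left(15 \right)}\right) \left(-99\right) = \left(396 + \sqrt{10 + 15}\right) \left(-99\right) = \left(396 + \sqrt{25}\right) \left(-99\right) = \left(396 + 5\right) \left(-99\right) = 401 \left(-99\right) = -39699$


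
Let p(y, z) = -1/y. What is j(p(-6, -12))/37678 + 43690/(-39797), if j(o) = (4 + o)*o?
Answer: -3485910035/3175351128 ≈ -1.0978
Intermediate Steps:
j(o) = o*(4 + o)
j(p(-6, -12))/37678 + 43690/(-39797) = ((-1/(-6))*(4 - 1/(-6)))/37678 + 43690/(-39797) = ((-1*(-⅙))*(4 - 1*(-⅙)))*(1/37678) + 43690*(-1/39797) = ((4 + ⅙)/6)*(1/37678) - 2570/2341 = ((⅙)*(25/6))*(1/37678) - 2570/2341 = (25/36)*(1/37678) - 2570/2341 = 25/1356408 - 2570/2341 = -3485910035/3175351128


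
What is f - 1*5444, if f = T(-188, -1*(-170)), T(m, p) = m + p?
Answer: -5462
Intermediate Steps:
f = -18 (f = -188 - 1*(-170) = -188 + 170 = -18)
f - 1*5444 = -18 - 1*5444 = -18 - 5444 = -5462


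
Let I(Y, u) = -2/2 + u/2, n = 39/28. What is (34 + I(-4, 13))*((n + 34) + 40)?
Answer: 166769/56 ≈ 2978.0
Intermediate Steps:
n = 39/28 (n = 39*(1/28) = 39/28 ≈ 1.3929)
I(Y, u) = -1 + u/2 (I(Y, u) = -2*½ + u*(½) = -1 + u/2)
(34 + I(-4, 13))*((n + 34) + 40) = (34 + (-1 + (½)*13))*((39/28 + 34) + 40) = (34 + (-1 + 13/2))*(991/28 + 40) = (34 + 11/2)*(2111/28) = (79/2)*(2111/28) = 166769/56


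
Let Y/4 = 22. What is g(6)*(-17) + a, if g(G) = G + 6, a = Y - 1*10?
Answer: -126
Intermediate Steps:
Y = 88 (Y = 4*22 = 88)
a = 78 (a = 88 - 1*10 = 88 - 10 = 78)
g(G) = 6 + G
g(6)*(-17) + a = (6 + 6)*(-17) + 78 = 12*(-17) + 78 = -204 + 78 = -126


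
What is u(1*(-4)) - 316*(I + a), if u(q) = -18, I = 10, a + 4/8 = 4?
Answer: -4284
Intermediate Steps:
a = 7/2 (a = -½ + 4 = 7/2 ≈ 3.5000)
u(1*(-4)) - 316*(I + a) = -18 - 316*(10 + 7/2) = -18 - 4266 = -4284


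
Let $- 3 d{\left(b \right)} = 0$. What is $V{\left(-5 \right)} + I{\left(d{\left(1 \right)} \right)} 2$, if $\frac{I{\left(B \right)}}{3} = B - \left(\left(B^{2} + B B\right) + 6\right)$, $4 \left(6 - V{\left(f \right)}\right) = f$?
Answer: $- \frac{115}{4} \approx -28.75$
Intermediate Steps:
$d{\left(b \right)} = 0$ ($d{\left(b \right)} = \left(- \frac{1}{3}\right) 0 = 0$)
$V{\left(f \right)} = 6 - \frac{f}{4}$
$I{\left(B \right)} = -18 - 6 B^{2} + 3 B$ ($I{\left(B \right)} = 3 \left(B - \left(\left(B^{2} + B B\right) + 6\right)\right) = 3 \left(B - \left(\left(B^{2} + B^{2}\right) + 6\right)\right) = 3 \left(B - \left(2 B^{2} + 6\right)\right) = 3 \left(B - \left(6 + 2 B^{2}\right)\right) = 3 \left(-6 + B - 2 B^{2}\right) = -18 - 6 B^{2} + 3 B$)
$V{\left(-5 \right)} + I{\left(d{\left(1 \right)} \right)} 2 = \left(6 - - \frac{5}{4}\right) + \left(-18 - 6 \cdot 0^{2} + 3 \cdot 0\right) 2 = \left(6 + \frac{5}{4}\right) + \left(-18 - 0 + 0\right) 2 = \frac{29}{4} + \left(-18 + 0 + 0\right) 2 = \frac{29}{4} - 36 = - \frac{115}{4}$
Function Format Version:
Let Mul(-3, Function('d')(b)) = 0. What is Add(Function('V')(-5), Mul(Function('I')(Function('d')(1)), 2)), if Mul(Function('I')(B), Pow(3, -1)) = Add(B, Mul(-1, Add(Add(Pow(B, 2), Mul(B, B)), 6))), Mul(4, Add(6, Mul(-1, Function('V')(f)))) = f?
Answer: Rational(-115, 4) ≈ -28.750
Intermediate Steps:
Function('d')(b) = 0 (Function('d')(b) = Mul(Rational(-1, 3), 0) = 0)
Function('V')(f) = Add(6, Mul(Rational(-1, 4), f))
Function('I')(B) = Add(-18, Mul(-6, Pow(B, 2)), Mul(3, B)) (Function('I')(B) = Mul(3, Add(B, Mul(-1, Add(Add(Pow(B, 2), Mul(B, B)), 6)))) = Mul(3, Add(B, Mul(-1, Add(Add(Pow(B, 2), Pow(B, 2)), 6)))) = Mul(3, Add(B, Mul(-1, Add(Mul(2, Pow(B, 2)), 6)))) = Mul(3, Add(B, Mul(-1, Add(6, Mul(2, Pow(B, 2)))))) = Mul(3, Add(B, Add(-6, Mul(-2, Pow(B, 2))))) = Mul(3, Add(-6, B, Mul(-2, Pow(B, 2)))) = Add(-18, Mul(-6, Pow(B, 2)), Mul(3, B)))
Add(Function('V')(-5), Mul(Function('I')(Function('d')(1)), 2)) = Add(Add(6, Mul(Rational(-1, 4), -5)), Mul(Add(-18, Mul(-6, Pow(0, 2)), Mul(3, 0)), 2)) = Add(Add(6, Rational(5, 4)), Mul(Add(-18, Mul(-6, 0), 0), 2)) = Add(Rational(29, 4), Mul(Add(-18, 0, 0), 2)) = Add(Rational(29, 4), Mul(-18, 2)) = Add(Rational(29, 4), -36) = Rational(-115, 4)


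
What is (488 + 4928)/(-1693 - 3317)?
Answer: -2708/2505 ≈ -1.0810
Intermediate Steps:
(488 + 4928)/(-1693 - 3317) = 5416/(-5010) = 5416*(-1/5010) = -2708/2505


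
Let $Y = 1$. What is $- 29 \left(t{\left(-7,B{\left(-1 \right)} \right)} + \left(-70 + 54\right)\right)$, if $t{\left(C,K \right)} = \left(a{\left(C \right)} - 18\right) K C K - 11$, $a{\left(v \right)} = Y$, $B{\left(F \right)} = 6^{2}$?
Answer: $-4471713$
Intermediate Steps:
$B{\left(F \right)} = 36$
$a{\left(v \right)} = 1$
$t{\left(C,K \right)} = -11 - 17 C K^{2}$ ($t{\left(C,K \right)} = \left(1 - 18\right) K C K - 11 = - 17 K C K - 11 = - 17 C K K - 11 = - 17 C K^{2} - 11 = -11 - 17 C K^{2}$)
$- 29 \left(t{\left(-7,B{\left(-1 \right)} \right)} + \left(-70 + 54\right)\right) = - 29 \left(\left(-11 - - 119 \cdot 36^{2}\right) + \left(-70 + 54\right)\right) = - 29 \left(\left(-11 - \left(-119\right) 1296\right) - 16\right) = - 29 \left(\left(-11 + 154224\right) - 16\right) = - 29 \left(154213 - 16\right) = \left(-29\right) 154197 = -4471713$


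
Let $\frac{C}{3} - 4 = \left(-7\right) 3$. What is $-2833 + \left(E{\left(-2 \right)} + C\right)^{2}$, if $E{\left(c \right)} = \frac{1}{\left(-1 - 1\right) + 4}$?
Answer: $- \frac{1131}{4} \approx -282.75$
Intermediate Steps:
$C = -51$ ($C = 12 + 3 \left(\left(-7\right) 3\right) = 12 + 3 \left(-21\right) = 12 - 63 = -51$)
$E{\left(c \right)} = \frac{1}{2}$ ($E{\left(c \right)} = \frac{1}{-2 + 4} = \frac{1}{2}$)
$-2833 + \left(E{\left(-2 \right)} + C\right)^{2} = -2833 + \left(\frac{1}{2} - 51\right)^{2} = -2833 + \left(- \frac{101}{2}\right)^{2} = -2833 + \frac{10201}{4} = - \frac{1131}{4}$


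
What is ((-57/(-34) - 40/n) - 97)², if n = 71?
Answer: 53578823841/5827396 ≈ 9194.3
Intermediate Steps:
((-57/(-34) - 40/n) - 97)² = ((-57/(-34) - 40/71) - 97)² = ((-57*(-1/34) - 40*1/71) - 97)² = ((57/34 - 40/71) - 97)² = (2687/2414 - 97)² = (-231471/2414)² = 53578823841/5827396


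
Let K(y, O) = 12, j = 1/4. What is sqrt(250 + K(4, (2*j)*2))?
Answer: sqrt(262) ≈ 16.186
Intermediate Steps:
j = 1/4 ≈ 0.25000
sqrt(250 + K(4, (2*j)*2)) = sqrt(250 + 12) = sqrt(262)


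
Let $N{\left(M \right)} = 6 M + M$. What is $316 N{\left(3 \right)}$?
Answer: $6636$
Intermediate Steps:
$N{\left(M \right)} = 7 M$
$316 N{\left(3 \right)} = 316 \cdot 7 \cdot 3 = 316 \cdot 21 = 6636$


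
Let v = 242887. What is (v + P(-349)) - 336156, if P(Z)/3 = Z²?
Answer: 272134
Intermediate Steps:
P(Z) = 3*Z²
(v + P(-349)) - 336156 = (242887 + 3*(-349)²) - 336156 = (242887 + 3*121801) - 336156 = (242887 + 365403) - 336156 = 608290 - 336156 = 272134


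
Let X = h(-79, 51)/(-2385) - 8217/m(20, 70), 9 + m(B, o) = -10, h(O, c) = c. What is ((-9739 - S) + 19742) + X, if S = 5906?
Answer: 68417377/15105 ≈ 4529.5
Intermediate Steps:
m(B, o) = -19 (m(B, o) = -9 - 10 = -19)
X = 6532192/15105 (X = 51/(-2385) - 8217/(-19) = 51*(-1/2385) - 8217*(-1/19) = -17/795 + 8217/19 = 6532192/15105 ≈ 432.45)
((-9739 - S) + 19742) + X = ((-9739 - 1*5906) + 19742) + 6532192/15105 = ((-9739 - 5906) + 19742) + 6532192/15105 = (-15645 + 19742) + 6532192/15105 = 4097 + 6532192/15105 = 68417377/15105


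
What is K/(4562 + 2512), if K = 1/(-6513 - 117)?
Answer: -1/46900620 ≈ -2.1322e-8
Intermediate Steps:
K = -1/6630 (K = 1/(-6630) = -1/6630 ≈ -0.00015083)
K/(4562 + 2512) = -1/(6630*(4562 + 2512)) = -1/6630/7074 = -1/6630*1/7074 = -1/46900620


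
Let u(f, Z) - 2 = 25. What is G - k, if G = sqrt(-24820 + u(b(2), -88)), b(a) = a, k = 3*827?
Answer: -2481 + I*sqrt(24793) ≈ -2481.0 + 157.46*I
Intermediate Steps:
k = 2481
u(f, Z) = 27 (u(f, Z) = 2 + 25 = 27)
G = I*sqrt(24793) (G = sqrt(-24820 + 27) = sqrt(-24793) = I*sqrt(24793) ≈ 157.46*I)
G - k = I*sqrt(24793) - 1*2481 = I*sqrt(24793) - 2481 = -2481 + I*sqrt(24793)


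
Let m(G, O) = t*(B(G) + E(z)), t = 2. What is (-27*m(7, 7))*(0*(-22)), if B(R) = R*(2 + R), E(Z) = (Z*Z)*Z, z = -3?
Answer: 0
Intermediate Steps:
E(Z) = Z³ (E(Z) = Z²*Z = Z³)
m(G, O) = -54 + 2*G*(2 + G) (m(G, O) = 2*(G*(2 + G) + (-3)³) = 2*(G*(2 + G) - 27) = 2*(-27 + G*(2 + G)) = -54 + 2*G*(2 + G))
(-27*m(7, 7))*(0*(-22)) = (-27*(-54 + 2*7*(2 + 7)))*(0*(-22)) = -27*(-54 + 2*7*9)*0 = -27*(-54 + 126)*0 = -27*72*0 = -1944*0 = 0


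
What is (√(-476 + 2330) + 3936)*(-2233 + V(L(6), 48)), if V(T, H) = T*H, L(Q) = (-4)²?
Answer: -5766240 - 4395*√206 ≈ -5.8293e+6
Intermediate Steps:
L(Q) = 16
V(T, H) = H*T
(√(-476 + 2330) + 3936)*(-2233 + V(L(6), 48)) = (√(-476 + 2330) + 3936)*(-2233 + 48*16) = (√1854 + 3936)*(-2233 + 768) = (3*√206 + 3936)*(-1465) = (3936 + 3*√206)*(-1465) = -5766240 - 4395*√206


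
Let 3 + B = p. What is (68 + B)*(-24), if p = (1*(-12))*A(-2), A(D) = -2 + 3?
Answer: -1272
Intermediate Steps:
A(D) = 1
p = -12 (p = (1*(-12))*1 = -12*1 = -12)
B = -15 (B = -3 - 12 = -15)
(68 + B)*(-24) = (68 - 15)*(-24) = 53*(-24) = -1272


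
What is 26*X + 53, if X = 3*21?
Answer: 1691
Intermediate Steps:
X = 63
26*X + 53 = 26*63 + 53 = 1638 + 53 = 1691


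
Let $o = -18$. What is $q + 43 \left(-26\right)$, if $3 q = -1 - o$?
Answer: $- \frac{3337}{3} \approx -1112.3$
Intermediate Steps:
$q = \frac{17}{3}$ ($q = \frac{-1 - -18}{3} = \frac{-1 + 18}{3} = \frac{1}{3} \cdot 17 = \frac{17}{3} \approx 5.6667$)
$q + 43 \left(-26\right) = \frac{17}{3} + 43 \left(-26\right) = \frac{17}{3} - 1118 = - \frac{3337}{3}$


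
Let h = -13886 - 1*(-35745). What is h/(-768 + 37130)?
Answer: 21859/36362 ≈ 0.60115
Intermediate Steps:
h = 21859 (h = -13886 + 35745 = 21859)
h/(-768 + 37130) = 21859/(-768 + 37130) = 21859/36362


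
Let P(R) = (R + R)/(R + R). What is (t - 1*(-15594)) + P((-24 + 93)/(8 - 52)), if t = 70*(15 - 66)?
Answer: 12025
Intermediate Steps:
t = -3570 (t = 70*(-51) = -3570)
P(R) = 1 (P(R) = (2*R)/((2*R)) = (2*R)*(1/(2*R)) = 1)
(t - 1*(-15594)) + P((-24 + 93)/(8 - 52)) = (-3570 - 1*(-15594)) + 1 = (-3570 + 15594) + 1 = 12024 + 1 = 12025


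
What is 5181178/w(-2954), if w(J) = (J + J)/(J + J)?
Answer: 5181178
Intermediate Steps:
w(J) = 1 (w(J) = (2*J)/((2*J)) = (2*J)*(1/(2*J)) = 1)
5181178/w(-2954) = 5181178/1 = 5181178*1 = 5181178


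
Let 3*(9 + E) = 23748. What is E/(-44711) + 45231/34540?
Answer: 1749215461/1544317940 ≈ 1.1327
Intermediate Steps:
E = 7907 (E = -9 + (⅓)*23748 = -9 + 7916 = 7907)
E/(-44711) + 45231/34540 = 7907/(-44711) + 45231/34540 = 7907*(-1/44711) + 45231*(1/34540) = -7907/44711 + 45231/34540 = 1749215461/1544317940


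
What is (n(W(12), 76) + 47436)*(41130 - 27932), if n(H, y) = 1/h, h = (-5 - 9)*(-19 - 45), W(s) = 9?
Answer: 280475033543/448 ≈ 6.2606e+8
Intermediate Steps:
h = 896 (h = -14*(-64) = 896)
n(H, y) = 1/896
(n(W(12), 76) + 47436)*(41130 - 27932) = (1/896 + 47436)*(41130 - 27932) = (42502657/896)*13198 = 280475033543/448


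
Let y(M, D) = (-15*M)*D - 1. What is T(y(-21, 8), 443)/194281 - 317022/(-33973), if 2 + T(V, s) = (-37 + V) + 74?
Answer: 61678118224/6600308413 ≈ 9.3447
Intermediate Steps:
y(M, D) = -1 - 15*D*M (y(M, D) = -15*D*M - 1 = -1 - 15*D*M)
T(V, s) = 35 + V (T(V, s) = -2 + ((-37 + V) + 74) = -2 + (37 + V) = 35 + V)
T(y(-21, 8), 443)/194281 - 317022/(-33973) = (35 + (-1 - 15*8*(-21)))/194281 - 317022/(-33973) = (35 + (-1 + 2520))*(1/194281) - 317022*(-1/33973) = (35 + 2519)*(1/194281) + 317022/33973 = 2554*(1/194281) + 317022/33973 = 2554/194281 + 317022/33973 = 61678118224/6600308413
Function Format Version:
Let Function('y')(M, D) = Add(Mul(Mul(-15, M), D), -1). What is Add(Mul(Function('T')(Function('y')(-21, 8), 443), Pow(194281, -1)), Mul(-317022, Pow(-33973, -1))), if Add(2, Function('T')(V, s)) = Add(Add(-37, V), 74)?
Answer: Rational(61678118224, 6600308413) ≈ 9.3447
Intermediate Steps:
Function('y')(M, D) = Add(-1, Mul(-15, D, M)) (Function('y')(M, D) = Add(Mul(-15, D, M), -1) = Add(-1, Mul(-15, D, M)))
Function('T')(V, s) = Add(35, V) (Function('T')(V, s) = Add(-2, Add(Add(-37, V), 74)) = Add(-2, Add(37, V)) = Add(35, V))
Add(Mul(Function('T')(Function('y')(-21, 8), 443), Pow(194281, -1)), Mul(-317022, Pow(-33973, -1))) = Add(Mul(Add(35, Add(-1, Mul(-15, 8, -21))), Pow(194281, -1)), Mul(-317022, Pow(-33973, -1))) = Add(Mul(Add(35, Add(-1, 2520)), Rational(1, 194281)), Mul(-317022, Rational(-1, 33973))) = Add(Mul(Add(35, 2519), Rational(1, 194281)), Rational(317022, 33973)) = Add(Mul(2554, Rational(1, 194281)), Rational(317022, 33973)) = Add(Rational(2554, 194281), Rational(317022, 33973)) = Rational(61678118224, 6600308413)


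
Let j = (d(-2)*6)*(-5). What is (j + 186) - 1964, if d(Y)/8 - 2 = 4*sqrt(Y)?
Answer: -2258 - 960*I*sqrt(2) ≈ -2258.0 - 1357.6*I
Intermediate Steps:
d(Y) = 16 + 32*sqrt(Y) (d(Y) = 16 + 8*(4*sqrt(Y)) = 16 + 32*sqrt(Y))
j = -480 - 960*I*sqrt(2) (j = ((16 + 32*sqrt(-2))*6)*(-5) = ((16 + 32*(I*sqrt(2)))*6)*(-5) = ((16 + 32*I*sqrt(2))*6)*(-5) = (96 + 192*I*sqrt(2))*(-5) = -480 - 960*I*sqrt(2) ≈ -480.0 - 1357.6*I)
(j + 186) - 1964 = ((-480 - 960*I*sqrt(2)) + 186) - 1964 = (-294 - 960*I*sqrt(2)) - 1964 = -2258 - 960*I*sqrt(2)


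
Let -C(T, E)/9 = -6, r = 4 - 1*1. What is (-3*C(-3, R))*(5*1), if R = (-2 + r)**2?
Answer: -810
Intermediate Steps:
r = 3 (r = 4 - 1 = 3)
R = 1 (R = (-2 + 3)**2 = 1**2 = 1)
C(T, E) = 54 (C(T, E) = -9*(-6) = 54)
(-3*C(-3, R))*(5*1) = (-3*54)*(5*1) = -162*5 = -810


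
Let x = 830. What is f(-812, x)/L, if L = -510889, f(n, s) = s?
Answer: -830/510889 ≈ -0.0016246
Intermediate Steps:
f(-812, x)/L = 830/(-510889) = 830*(-1/510889) = -830/510889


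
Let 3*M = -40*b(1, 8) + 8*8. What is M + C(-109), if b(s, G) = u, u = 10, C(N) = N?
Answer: -221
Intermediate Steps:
b(s, G) = 10
M = -112 (M = (-40*10 + 8*8)/3 = (-400 + 64)/3 = (⅓)*(-336) = -112)
M + C(-109) = -112 - 109 = -221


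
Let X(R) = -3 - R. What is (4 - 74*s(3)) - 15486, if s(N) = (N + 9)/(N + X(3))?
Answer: -15186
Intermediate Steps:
s(N) = (9 + N)/(-6 + N) (s(N) = (N + 9)/(N + (-3 - 1*3)) = (9 + N)/(N + (-3 - 3)) = (9 + N)/(N - 6) = (9 + N)/(-6 + N))
(4 - 74*s(3)) - 15486 = (4 - 74*(9 + 3)/(-6 + 3)) - 15486 = (4 - 74*12/(-3)) - 15486 = (4 - (-74)*12/3) - 15486 = (4 - 74*(-4)) - 15486 = (4 + 296) - 15486 = 300 - 15486 = -15186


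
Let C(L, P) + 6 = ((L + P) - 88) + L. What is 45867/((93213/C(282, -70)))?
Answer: 6115600/31071 ≈ 196.83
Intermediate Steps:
C(L, P) = -94 + P + 2*L (C(L, P) = -6 + (((L + P) - 88) + L) = -6 + ((-88 + L + P) + L) = -6 + (-88 + P + 2*L) = -94 + P + 2*L)
45867/((93213/C(282, -70))) = 45867/((93213/(-94 - 70 + 2*282))) = 45867/((93213/(-94 - 70 + 564))) = 45867/((93213/400)) = 45867/((93213*(1/400))) = 45867/(93213/400) = 45867*(400/93213) = 6115600/31071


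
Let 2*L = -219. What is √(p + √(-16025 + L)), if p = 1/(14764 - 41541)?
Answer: √(-107108 + 32982355534*I*√122)/53554 ≈ 7.9694 + 7.9694*I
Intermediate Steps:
L = -219/2 (L = (½)*(-219) = -219/2 ≈ -109.50)
p = -1/26777 (p = 1/(-26777) = -1/26777 ≈ -3.7345e-5)
√(p + √(-16025 + L)) = √(-1/26777 + √(-16025 - 219/2)) = √(-1/26777 + √(-32269/2)) = √(-1/26777 + 23*I*√122/2)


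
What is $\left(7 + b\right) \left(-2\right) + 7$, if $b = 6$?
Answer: $-19$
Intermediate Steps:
$\left(7 + b\right) \left(-2\right) + 7 = \left(7 + 6\right) \left(-2\right) + 7 = 13 \left(-2\right) + 7 = -26 + 7 = -19$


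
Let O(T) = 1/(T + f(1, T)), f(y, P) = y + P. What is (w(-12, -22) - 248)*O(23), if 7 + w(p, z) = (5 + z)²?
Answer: 34/47 ≈ 0.72340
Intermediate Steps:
f(y, P) = P + y
w(p, z) = -7 + (5 + z)²
O(T) = 1/(1 + 2*T) (O(T) = 1/(T + (T + 1)) = 1/(T + (1 + T)) = 1/(1 + 2*T))
(w(-12, -22) - 248)*O(23) = ((-7 + (5 - 22)²) - 248)/(1 + 2*23) = ((-7 + (-17)²) - 248)/(1 + 46) = ((-7 + 289) - 248)/47 = (282 - 248)*(1/47) = 34*(1/47) = 34/47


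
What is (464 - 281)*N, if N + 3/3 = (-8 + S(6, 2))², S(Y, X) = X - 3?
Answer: 14640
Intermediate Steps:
S(Y, X) = -3 + X
N = 80 (N = -1 + (-8 + (-3 + 2))² = -1 + (-8 - 1)² = -1 + (-9)² = -1 + 81 = 80)
(464 - 281)*N = (464 - 281)*80 = 183*80 = 14640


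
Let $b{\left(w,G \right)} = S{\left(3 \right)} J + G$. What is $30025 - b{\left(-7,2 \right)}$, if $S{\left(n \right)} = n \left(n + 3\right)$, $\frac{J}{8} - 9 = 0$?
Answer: $28727$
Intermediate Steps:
$J = 72$ ($J = 72 + 8 \cdot 0 = 72 + 0 = 72$)
$S{\left(n \right)} = n \left(3 + n\right)$
$b{\left(w,G \right)} = 1296 + G$ ($b{\left(w,G \right)} = 3 \left(3 + 3\right) 72 + G = 3 \cdot 6 \cdot 72 + G = 18 \cdot 72 + G = 1296 + G$)
$30025 - b{\left(-7,2 \right)} = 30025 - \left(1296 + 2\right) = 30025 - 1298 = 28727$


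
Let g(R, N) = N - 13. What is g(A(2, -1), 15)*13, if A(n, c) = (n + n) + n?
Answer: 26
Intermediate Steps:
A(n, c) = 3*n (A(n, c) = 2*n + n = 3*n)
g(R, N) = -13 + N
g(A(2, -1), 15)*13 = (-13 + 15)*13 = 2*13 = 26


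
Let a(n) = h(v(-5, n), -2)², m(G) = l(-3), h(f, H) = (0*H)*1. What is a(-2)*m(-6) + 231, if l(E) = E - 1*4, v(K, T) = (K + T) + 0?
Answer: 231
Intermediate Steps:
v(K, T) = K + T
h(f, H) = 0 (h(f, H) = 0*1 = 0)
l(E) = -4 + E (l(E) = E - 4 = -4 + E)
m(G) = -7 (m(G) = -4 - 3 = -7)
a(n) = 0 (a(n) = 0² = 0)
a(-2)*m(-6) + 231 = 0*(-7) + 231 = 0 + 231 = 231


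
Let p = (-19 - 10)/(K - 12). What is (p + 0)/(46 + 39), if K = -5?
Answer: 29/1445 ≈ 0.020069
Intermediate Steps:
p = 29/17 (p = (-19 - 10)/(-5 - 12) = -29/(-17) = -29*(-1/17) = 29/17 ≈ 1.7059)
(p + 0)/(46 + 39) = (29/17 + 0)/(46 + 39) = (29/17)/85 = (29/17)*(1/85) = 29/1445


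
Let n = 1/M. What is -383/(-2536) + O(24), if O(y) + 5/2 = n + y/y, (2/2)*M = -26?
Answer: -45741/32968 ≈ -1.3874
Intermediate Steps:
M = -26
n = -1/26 (n = 1/(-26) = -1/26 ≈ -0.038462)
O(y) = -20/13 (O(y) = -5/2 + (-1/26 + y/y) = -5/2 + (-1/26 + 1) = -5/2 + 25/26 = -20/13)
-383/(-2536) + O(24) = -383/(-2536) - 20/13 = -383*(-1/2536) - 20/13 = 383/2536 - 20/13 = -45741/32968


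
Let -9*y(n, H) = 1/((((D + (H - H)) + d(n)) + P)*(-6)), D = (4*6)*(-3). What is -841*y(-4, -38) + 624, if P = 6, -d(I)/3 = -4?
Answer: 1820425/2916 ≈ 624.29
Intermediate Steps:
d(I) = 12 (d(I) = -3*(-4) = 12)
D = -72 (D = 24*(-3) = -72)
y(n, H) = -1/2916 (y(n, H) = -1/(9*(((-72 + (H - H)) + 12) + 6)*(-6)) = -(-1)/(9*(((-72 + 0) + 12) + 6)*6) = -(-1)/(9*((-72 + 12) + 6)*6) = -(-1)/(9*(-60 + 6)*6) = -(-1)/(9*(-54)*6) = -(-1)*(-1)/(486*6) = -⅑*1/324 = -1/2916)
-841*y(-4, -38) + 624 = -841*(-1/2916) + 624 = 841/2916 + 624 = 1820425/2916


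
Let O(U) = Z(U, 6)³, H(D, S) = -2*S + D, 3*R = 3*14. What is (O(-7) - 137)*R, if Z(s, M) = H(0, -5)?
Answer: 12082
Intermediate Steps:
R = 14 (R = (3*14)/3 = (⅓)*42 = 14)
H(D, S) = D - 2*S
Z(s, M) = 10 (Z(s, M) = 0 - 2*(-5) = 0 + 10 = 10)
O(U) = 1000 (O(U) = 10³ = 1000)
(O(-7) - 137)*R = (1000 - 137)*14 = 863*14 = 12082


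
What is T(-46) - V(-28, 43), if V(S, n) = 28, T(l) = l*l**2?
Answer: -97364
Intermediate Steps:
T(l) = l**3
T(-46) - V(-28, 43) = (-46)**3 - 1*28 = -97336 - 28 = -97364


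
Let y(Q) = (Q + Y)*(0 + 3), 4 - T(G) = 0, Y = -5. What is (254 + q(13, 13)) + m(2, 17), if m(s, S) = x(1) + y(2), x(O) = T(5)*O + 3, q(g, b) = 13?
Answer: 265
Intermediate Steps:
T(G) = 4 (T(G) = 4 - 1*0 = 4 + 0 = 4)
y(Q) = -15 + 3*Q (y(Q) = (Q - 5)*(0 + 3) = (-5 + Q)*3 = -15 + 3*Q)
x(O) = 3 + 4*O (x(O) = 4*O + 3 = 3 + 4*O)
m(s, S) = -2 (m(s, S) = (3 + 4*1) + (-15 + 3*2) = (3 + 4) + (-15 + 6) = 7 - 9 = -2)
(254 + q(13, 13)) + m(2, 17) = (254 + 13) - 2 = 267 - 2 = 265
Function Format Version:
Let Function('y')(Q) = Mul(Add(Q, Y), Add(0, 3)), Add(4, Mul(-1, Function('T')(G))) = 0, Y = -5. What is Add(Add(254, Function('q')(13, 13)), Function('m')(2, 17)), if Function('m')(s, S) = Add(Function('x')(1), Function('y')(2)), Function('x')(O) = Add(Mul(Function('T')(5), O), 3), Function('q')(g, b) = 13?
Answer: 265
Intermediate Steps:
Function('T')(G) = 4 (Function('T')(G) = Add(4, Mul(-1, 0)) = Add(4, 0) = 4)
Function('y')(Q) = Add(-15, Mul(3, Q)) (Function('y')(Q) = Mul(Add(Q, -5), Add(0, 3)) = Mul(Add(-5, Q), 3) = Add(-15, Mul(3, Q)))
Function('x')(O) = Add(3, Mul(4, O)) (Function('x')(O) = Add(Mul(4, O), 3) = Add(3, Mul(4, O)))
Function('m')(s, S) = -2 (Function('m')(s, S) = Add(Add(3, Mul(4, 1)), Add(-15, Mul(3, 2))) = Add(Add(3, 4), Add(-15, 6)) = Add(7, -9) = -2)
Add(Add(254, Function('q')(13, 13)), Function('m')(2, 17)) = Add(Add(254, 13), -2) = Add(267, -2) = 265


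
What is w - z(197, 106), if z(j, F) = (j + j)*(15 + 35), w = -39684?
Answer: -59384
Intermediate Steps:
z(j, F) = 100*j (z(j, F) = (2*j)*50 = 100*j)
w - z(197, 106) = -39684 - 100*197 = -39684 - 1*19700 = -39684 - 19700 = -59384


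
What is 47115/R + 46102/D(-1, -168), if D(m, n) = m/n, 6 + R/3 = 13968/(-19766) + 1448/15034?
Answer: 3802365013279017/491086502 ≈ 7.7428e+6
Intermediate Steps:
R = -1473259506/74290511 (R = -18 + 3*(13968/(-19766) + 1448/15034) = -18 + 3*(13968*(-1/19766) + 1448*(1/15034)) = -18 + 3*(-6984/9883 + 724/7517) = -18 + 3*(-45343436/74290511) = -18 - 136030308/74290511 = -1473259506/74290511 ≈ -19.831)
47115/R + 46102/D(-1, -168) = 47115/(-1473259506/74290511) + 46102/((-1/(-168))) = 47115*(-74290511/1473259506) + 46102/((-1*(-1/168))) = -1166732475255/491086502 + 46102/(1/168) = -1166732475255/491086502 + 46102*168 = -1166732475255/491086502 + 7745136 = 3802365013279017/491086502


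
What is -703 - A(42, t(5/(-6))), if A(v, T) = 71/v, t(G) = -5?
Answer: -29597/42 ≈ -704.69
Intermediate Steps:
-703 - A(42, t(5/(-6))) = -703 - 71/42 = -29597/42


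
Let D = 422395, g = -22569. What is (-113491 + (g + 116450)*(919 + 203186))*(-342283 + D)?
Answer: 1535063525537568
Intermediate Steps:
(-113491 + (g + 116450)*(919 + 203186))*(-342283 + D) = (-113491 + (-22569 + 116450)*(919 + 203186))*(-342283 + 422395) = (-113491 + 93881*204105)*80112 = (-113491 + 19161581505)*80112 = 19161468014*80112 = 1535063525537568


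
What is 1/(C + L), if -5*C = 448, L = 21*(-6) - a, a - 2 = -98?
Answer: -5/598 ≈ -0.0083612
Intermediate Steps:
a = -96 (a = 2 - 98 = -96)
L = -30 (L = 21*(-6) - 1*(-96) = -126 + 96 = -30)
C = -448/5 (C = -⅕*448 = -448/5 ≈ -89.600)
1/(C + L) = 1/(-448/5 - 30) = 1/(-598/5) = -5/598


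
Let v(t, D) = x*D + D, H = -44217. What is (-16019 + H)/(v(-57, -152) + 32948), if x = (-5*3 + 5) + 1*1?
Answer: -15059/8541 ≈ -1.7631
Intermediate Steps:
x = -9 (x = (-15 + 5) + 1 = -10 + 1 = -9)
v(t, D) = -8*D (v(t, D) = -9*D + D = -8*D)
(-16019 + H)/(v(-57, -152) + 32948) = (-16019 - 44217)/(-8*(-152) + 32948) = -60236/(1216 + 32948) = -60236/34164 = -60236*1/34164 = -15059/8541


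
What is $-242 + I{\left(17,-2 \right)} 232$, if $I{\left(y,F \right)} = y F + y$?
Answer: $-4186$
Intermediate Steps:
$I{\left(y,F \right)} = y + F y$ ($I{\left(y,F \right)} = F y + y = y + F y$)
$-242 + I{\left(17,-2 \right)} 232 = -242 + 17 \left(1 - 2\right) 232 = -242 + 17 \left(-1\right) 232 = -242 - 3944 = -4186$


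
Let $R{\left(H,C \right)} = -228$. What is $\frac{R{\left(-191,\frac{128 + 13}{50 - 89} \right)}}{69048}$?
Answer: $- \frac{19}{5754} \approx -0.003302$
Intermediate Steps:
$\frac{R{\left(-191,\frac{128 + 13}{50 - 89} \right)}}{69048} = - \frac{228}{69048} = \left(-228\right) \frac{1}{69048} = - \frac{19}{5754}$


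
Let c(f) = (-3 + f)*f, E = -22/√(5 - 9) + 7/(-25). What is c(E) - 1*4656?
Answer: -2985051/625 - 979*I/25 ≈ -4776.1 - 39.16*I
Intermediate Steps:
E = -7/25 + 11*I (E = -22*(-I/2) + 7*(-1/25) = -22*(-I/2) - 7/25 = -(-11)*I - 7/25 = 11*I - 7/25 = -7/25 + 11*I ≈ -0.28 + 11.0*I)
c(f) = f*(-3 + f)
c(E) - 1*4656 = (-7/25 + 11*I)*(-3 + (-7/25 + 11*I)) - 1*4656 = (-7/25 + 11*I)*(-82/25 + 11*I) - 4656 = (-82/25 + 11*I)*(-7/25 + 11*I) - 4656 = -4656 + (-82/25 + 11*I)*(-7/25 + 11*I)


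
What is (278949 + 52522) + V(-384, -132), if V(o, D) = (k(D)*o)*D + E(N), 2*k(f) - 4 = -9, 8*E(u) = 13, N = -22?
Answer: 1638021/8 ≈ 2.0475e+5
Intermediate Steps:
E(u) = 13/8 (E(u) = (1/8)*13 = 13/8)
k(f) = -5/2 (k(f) = 2 + (1/2)*(-9) = 2 - 9/2 = -5/2)
V(o, D) = 13/8 - 5*D*o/2 (V(o, D) = (-5*o/2)*D + 13/8 = -5*D*o/2 + 13/8 = 13/8 - 5*D*o/2)
(278949 + 52522) + V(-384, -132) = (278949 + 52522) + (13/8 - 5/2*(-132)*(-384)) = 331471 + (13/8 - 126720) = 331471 - 1013747/8 = 1638021/8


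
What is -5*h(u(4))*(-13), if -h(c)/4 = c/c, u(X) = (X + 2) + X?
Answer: -260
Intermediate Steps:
u(X) = 2 + 2*X (u(X) = (2 + X) + X = 2 + 2*X)
h(c) = -4 (h(c) = -4*c/c = -4*1 = -4)
-5*h(u(4))*(-13) = -5*(-4)*(-13) = 20*(-13) = -260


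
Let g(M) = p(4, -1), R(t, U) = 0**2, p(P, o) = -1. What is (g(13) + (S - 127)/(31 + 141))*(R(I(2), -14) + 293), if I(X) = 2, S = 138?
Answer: -47173/172 ≈ -274.26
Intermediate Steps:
R(t, U) = 0
g(M) = -1
(g(13) + (S - 127)/(31 + 141))*(R(I(2), -14) + 293) = (-1 + (138 - 127)/(31 + 141))*(0 + 293) = (-1 + 11/172)*293 = -161/172*293 = -47173/172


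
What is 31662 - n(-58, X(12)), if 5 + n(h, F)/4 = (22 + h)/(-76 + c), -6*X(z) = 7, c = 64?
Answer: 31670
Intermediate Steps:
X(z) = -7/6 (X(z) = -1/6*7 = -7/6)
n(h, F) = -82/3 - h/3 (n(h, F) = -20 + 4*((22 + h)/(-76 + 64)) = -20 + 4*((22 + h)/(-12)) = -20 + 4*((22 + h)*(-1/12)) = -20 + 4*(-11/6 - h/12) = -20 + (-22/3 - h/3) = -82/3 - h/3)
31662 - n(-58, X(12)) = 31662 - (-82/3 - 1/3*(-58)) = 31662 - (-82/3 + 58/3) = 31662 - 1*(-8) = 31662 + 8 = 31670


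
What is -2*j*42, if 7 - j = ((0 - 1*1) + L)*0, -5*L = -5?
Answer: -588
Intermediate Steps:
L = 1 (L = -⅕*(-5) = 1)
j = 7 (j = 7 - ((0 - 1*1) + 1)*0 = 7 - ((0 - 1) + 1)*0 = 7 - (-1 + 1)*0 = 7 - 0*0 = 7 - 1*0 = 7 + 0 = 7)
-2*j*42 = -2*7*42 = -14*42 = -588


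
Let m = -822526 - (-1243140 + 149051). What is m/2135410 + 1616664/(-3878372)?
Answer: -599754534201/2070478588130 ≈ -0.28967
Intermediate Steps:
m = 271563 (m = -822526 - 1*(-1094089) = -822526 + 1094089 = 271563)
m/2135410 + 1616664/(-3878372) = 271563/2135410 + 1616664/(-3878372) = 271563*(1/2135410) + 1616664*(-1/3878372) = 271563/2135410 - 404166/969593 = -599754534201/2070478588130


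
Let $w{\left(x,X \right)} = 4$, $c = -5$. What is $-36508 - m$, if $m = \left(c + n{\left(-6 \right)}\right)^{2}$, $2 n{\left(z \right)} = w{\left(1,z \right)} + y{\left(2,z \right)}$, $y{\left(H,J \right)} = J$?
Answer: $-36544$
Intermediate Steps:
$n{\left(z \right)} = 2 + \frac{z}{2}$ ($n{\left(z \right)} = \frac{4 + z}{2} = 2 + \frac{z}{2}$)
$m = 36$ ($m = \left(-5 + \left(2 + \frac{1}{2} \left(-6\right)\right)\right)^{2} = \left(-5 + \left(2 - 3\right)\right)^{2} = \left(-5 - 1\right)^{2} = \left(-6\right)^{2} = 36$)
$-36508 - m = -36508 - 36 = -36544$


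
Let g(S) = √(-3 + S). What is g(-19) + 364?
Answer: 364 + I*√22 ≈ 364.0 + 4.6904*I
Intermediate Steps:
g(-19) + 364 = √(-3 - 19) + 364 = √(-22) + 364 = I*√22 + 364 = 364 + I*√22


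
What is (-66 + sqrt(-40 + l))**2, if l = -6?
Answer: (66 - I*sqrt(46))**2 ≈ 4310.0 - 895.27*I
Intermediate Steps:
(-66 + sqrt(-40 + l))**2 = (-66 + sqrt(-40 - 6))**2 = (-66 + sqrt(-46))**2 = (-66 + I*sqrt(46))**2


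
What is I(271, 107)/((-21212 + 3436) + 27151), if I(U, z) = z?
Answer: 107/9375 ≈ 0.011413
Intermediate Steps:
I(271, 107)/((-21212 + 3436) + 27151) = 107/((-21212 + 3436) + 27151) = 107/(-17776 + 27151) = 107/9375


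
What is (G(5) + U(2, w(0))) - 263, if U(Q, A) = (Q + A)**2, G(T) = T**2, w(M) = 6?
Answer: -174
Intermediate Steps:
U(Q, A) = (A + Q)**2
(G(5) + U(2, w(0))) - 263 = (5**2 + (6 + 2)**2) - 263 = (25 + 8**2) - 263 = (25 + 64) - 263 = 89 - 263 = -174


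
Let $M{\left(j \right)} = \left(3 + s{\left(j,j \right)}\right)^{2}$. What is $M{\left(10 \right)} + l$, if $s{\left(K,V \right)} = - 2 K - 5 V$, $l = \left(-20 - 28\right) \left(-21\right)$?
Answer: $5497$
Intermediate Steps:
$l = 1008$ ($l = \left(-48\right) \left(-21\right) = 1008$)
$s{\left(K,V \right)} = - 5 V - 2 K$
$M{\left(j \right)} = \left(3 - 7 j\right)^{2}$
$M{\left(10 \right)} + l = \left(3 - 70\right)^{2} + 1008 = \left(-67\right)^{2} + 1008 = 4489 + 1008 = 5497$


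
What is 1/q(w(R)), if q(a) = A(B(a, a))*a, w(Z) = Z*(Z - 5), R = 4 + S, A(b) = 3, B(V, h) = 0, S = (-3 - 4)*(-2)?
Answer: 1/702 ≈ 0.0014245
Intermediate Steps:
S = 14 (S = -7*(-2) = 14)
R = 18 (R = 4 + 14 = 18)
w(Z) = Z*(-5 + Z)
q(a) = 3*a
1/q(w(R)) = 1/(3*(18*(-5 + 18))) = 1/(3*(18*13)) = 1/(3*234) = 1/702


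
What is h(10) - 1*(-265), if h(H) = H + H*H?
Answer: 375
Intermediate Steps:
h(H) = H + H²
h(10) - 1*(-265) = 10*(1 + 10) - 1*(-265) = 10*11 + 265 = 110 + 265 = 375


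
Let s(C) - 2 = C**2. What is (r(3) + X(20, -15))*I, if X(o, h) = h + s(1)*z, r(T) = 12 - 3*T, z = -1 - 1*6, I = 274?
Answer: -9042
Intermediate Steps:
z = -7 (z = -1 - 6 = -7)
s(C) = 2 + C**2
X(o, h) = -21 + h (X(o, h) = h + (2 + 1**2)*(-7) = h + (2 + 1)*(-7) = h + 3*(-7) = h - 21 = -21 + h)
(r(3) + X(20, -15))*I = ((12 - 3*3) + (-21 - 15))*274 = ((12 - 9) - 36)*274 = (3 - 36)*274 = -33*274 = -9042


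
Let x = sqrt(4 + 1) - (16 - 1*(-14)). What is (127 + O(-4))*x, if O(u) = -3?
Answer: -3720 + 124*sqrt(5) ≈ -3442.7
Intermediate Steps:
x = -30 + sqrt(5) (x = sqrt(5) - (16 + 14) = sqrt(5) - 1*30 = sqrt(5) - 30 = -30 + sqrt(5) ≈ -27.764)
(127 + O(-4))*x = (127 - 3)*(-30 + sqrt(5)) = 124*(-30 + sqrt(5)) = -3720 + 124*sqrt(5)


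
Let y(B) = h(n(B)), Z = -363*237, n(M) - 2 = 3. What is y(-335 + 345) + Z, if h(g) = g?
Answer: -86026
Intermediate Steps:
n(M) = 5 (n(M) = 2 + 3 = 5)
Z = -86031
y(B) = 5
y(-335 + 345) + Z = 5 - 86031 = -86026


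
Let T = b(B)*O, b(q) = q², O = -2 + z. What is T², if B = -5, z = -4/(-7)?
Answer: 62500/49 ≈ 1275.5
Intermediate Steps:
z = 4/7 (z = -4*(-⅐) = 4/7 ≈ 0.57143)
O = -10/7 (O = -2 + 4/7 = -10/7 ≈ -1.4286)
T = -250/7 (T = (-5)²*(-10/7) = 25*(-10/7) = -250/7 ≈ -35.714)
T² = (-250/7)² = 62500/49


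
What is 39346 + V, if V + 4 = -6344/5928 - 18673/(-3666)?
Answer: 913535971/23218 ≈ 39346.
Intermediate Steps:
V = 543/23218 (V = -4 + (-6344/5928 - 18673/(-3666)) = -4 + (-6344*1/5928 - 18673*(-1/3666)) = -4 + (-61/57 + 18673/3666) = -4 + 93415/23218 = 543/23218 ≈ 0.023387)
39346 + V = 39346 + 543/23218 = 913535971/23218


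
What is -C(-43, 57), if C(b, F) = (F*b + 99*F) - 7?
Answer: -3185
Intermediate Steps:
C(b, F) = -7 + 99*F + F*b (C(b, F) = (99*F + F*b) - 7 = -7 + 99*F + F*b)
-C(-43, 57) = -(-7 + 99*57 + 57*(-43)) = -(-7 + 5643 - 2451) = -1*3185 = -3185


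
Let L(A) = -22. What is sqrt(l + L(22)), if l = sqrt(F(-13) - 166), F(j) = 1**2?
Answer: sqrt(-22 + I*sqrt(165)) ≈ 1.3182 + 4.8721*I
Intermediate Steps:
F(j) = 1
l = I*sqrt(165) (l = sqrt(1 - 166) = sqrt(-165) = I*sqrt(165) ≈ 12.845*I)
sqrt(l + L(22)) = sqrt(I*sqrt(165) - 22) = sqrt(-22 + I*sqrt(165))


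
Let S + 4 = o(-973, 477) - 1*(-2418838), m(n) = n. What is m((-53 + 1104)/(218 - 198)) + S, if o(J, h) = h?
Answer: 48387271/20 ≈ 2.4194e+6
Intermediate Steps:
S = 2419311 (S = -4 + (477 - 1*(-2418838)) = -4 + (477 + 2418838) = -4 + 2419315 = 2419311)
m((-53 + 1104)/(218 - 198)) + S = (-53 + 1104)/(218 - 198) + 2419311 = 1051/20 + 2419311 = 48387271/20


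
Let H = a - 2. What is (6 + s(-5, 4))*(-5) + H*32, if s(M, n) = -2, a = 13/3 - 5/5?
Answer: 68/3 ≈ 22.667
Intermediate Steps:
a = 10/3 (a = 13*(⅓) - 5*⅕ = 13/3 - 1 = 10/3 ≈ 3.3333)
H = 4/3 (H = 10/3 - 2 = 4/3 ≈ 1.3333)
(6 + s(-5, 4))*(-5) + H*32 = (6 - 2)*(-5) + (4/3)*32 = 4*(-5) + 128/3 = -20 + 128/3 = 68/3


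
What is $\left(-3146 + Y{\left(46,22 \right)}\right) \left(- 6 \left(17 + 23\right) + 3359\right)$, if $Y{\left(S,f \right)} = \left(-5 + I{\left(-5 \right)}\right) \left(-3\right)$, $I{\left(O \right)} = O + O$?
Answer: $-9672019$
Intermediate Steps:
$I{\left(O \right)} = 2 O$
$Y{\left(S,f \right)} = 45$ ($Y{\left(S,f \right)} = \left(-5 + 2 \left(-5\right)\right) \left(-3\right) = \left(-5 - 10\right) \left(-3\right) = \left(-15\right) \left(-3\right) = 45$)
$\left(-3146 + Y{\left(46,22 \right)}\right) \left(- 6 \left(17 + 23\right) + 3359\right) = \left(-3146 + 45\right) \left(- 6 \left(17 + 23\right) + 3359\right) = - 3101 \left(\left(-6\right) 40 + 3359\right) = - 3101 \left(-240 + 3359\right) = \left(-3101\right) 3119 = -9672019$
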